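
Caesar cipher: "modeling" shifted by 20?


Word: "modeling"
Shift: 20
Each letter → (letter + shift) mod 26:
  'm' (12) + 20 = 6 → 'g'
  'o' (14) + 20 = 8 → 'i'
  'd' (3) + 20 = 23 → 'x'
  'e' (4) + 20 = 24 → 'y'
  'l' (11) + 20 = 5 → 'f'
  'i' (8) + 20 = 2 → 'c'
  'n' (13) + 20 = 7 → 'h'
  'g' (6) + 20 = 0 → 'a'
Result = "gixyfcha"


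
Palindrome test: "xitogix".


Word: "xitogix"
Reversed: "xigotix"
Forward == Backward? xitogix != xigotix
Palindrome = No


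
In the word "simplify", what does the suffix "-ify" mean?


Suffix: -ify
Example: simplify = simple + -ify, with a spelling change
Meaning = to make


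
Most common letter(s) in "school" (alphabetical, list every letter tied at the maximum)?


Word: "school"
Letter counts:
  'c': 1
  'h': 1
  'l': 1
  'o': 2
  's': 1
Maximum count = 2
Most frequent = 'o' (2 times each)


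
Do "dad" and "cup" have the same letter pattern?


Pattern of "dad": [0, 1, 0]
Pattern of "cup": [0, 1, 2]
Patterns do not match
Same pattern = No


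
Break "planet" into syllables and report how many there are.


Word: "planet"
Syllable breakdown: plan | et
Counting: 2 parts
= 2 syllables


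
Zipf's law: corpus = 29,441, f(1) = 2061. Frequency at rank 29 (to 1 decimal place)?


Zipf's law: f(r) = f(1) / r
f(1) = 2061
f(29) = 2061 / 29
= 71.1 occurrences


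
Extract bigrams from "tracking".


Word: "tracking" (length 8)
Number of bigrams = 8 - 2 + 1 = 7
  Position 0: "tr"
  Position 1: "ra"
  Position 2: "ac"
  Position 3: "ck"
  Position 4: "ki"
  Position 5: "in"
  Position 6: "ng"
Bigrams = "tr", "ra", "ac", "ck", "ki", "in", "ng"


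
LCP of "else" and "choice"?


Word 1: "else"
Word 2: "choice"
Comparing from start:
  Pos 0: 'e' != 'c' (stop)
LCP = "" (length 0)


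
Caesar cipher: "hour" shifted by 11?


Word: "hour"
Shift: 11
Each letter → (letter + shift) mod 26:
  'h' (7) + 11 = 18 → 's'
  'o' (14) + 11 = 25 → 'z'
  'u' (20) + 11 = 5 → 'f'
  'r' (17) + 11 = 2 → 'c'
Result = "szfc"


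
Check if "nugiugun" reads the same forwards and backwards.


Word: "nugiugun"
Reversed: "nuguigun"
Forward == Backward? nugiugun != nuguigun
Palindrome = No


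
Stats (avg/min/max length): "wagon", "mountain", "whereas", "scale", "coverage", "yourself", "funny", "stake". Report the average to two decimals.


Lengths: "wagon"=5, "mountain"=8, "whereas"=7, "scale"=5, "coverage"=8, "yourself"=8, "funny"=5, "stake"=5
Sum = 51, Count = 8
Average = 51/8 = 6.38
= avg=6.38, min=5, max=8


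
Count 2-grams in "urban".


Word: "urban" (length 5)
Number of 2-grams = length - 2 + 1 = 5 - 2 + 1
= 4


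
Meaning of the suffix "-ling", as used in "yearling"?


Suffix: -ling
Example: yearling = year + -ling
Meaning = small / young


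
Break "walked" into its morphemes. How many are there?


Word: "walked"
Morphemes: walk | -ed
Each morpheme carries meaning
= 2 morphemes


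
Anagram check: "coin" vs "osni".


Word 1: "coin" → sorted: cino
Word 2: "osni" → sorted: inos
Same letters? cino != inos
Anagram = No


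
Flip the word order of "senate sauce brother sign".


Original: "senate sauce brother sign"
Words (1..n): senate | sauce | brother | sign
Reversed (n..1): sign | brother | sauce | senate
Result = "sign brother sauce senate"


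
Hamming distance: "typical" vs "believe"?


Comparing character by character (same length = 7):
  Pos 0: 't' vs 'b' !=
  Pos 1: 'y' vs 'e' !=
  Pos 2: 'p' vs 'l' !=
  Pos 3: 'i' vs 'i' =
  Pos 4: 'c' vs 'e' !=
  Pos 5: 'a' vs 'v' !=
  Pos 6: 'l' vs 'e' !=
Hamming distance = 6


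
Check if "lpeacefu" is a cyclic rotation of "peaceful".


Word: "peaceful", Candidate: "lpeacefu"
Method: check if candidate is substring of word+word
"peacefulpeaceful" contains "lpeacefu"? Yes
Is rotation = Yes


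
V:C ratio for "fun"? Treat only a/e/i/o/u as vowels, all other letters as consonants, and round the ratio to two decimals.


Word: "fun"
Vowels (a,e,i,o,u): 1
Consonants: 2
Ratio = 1/2
= 0.50


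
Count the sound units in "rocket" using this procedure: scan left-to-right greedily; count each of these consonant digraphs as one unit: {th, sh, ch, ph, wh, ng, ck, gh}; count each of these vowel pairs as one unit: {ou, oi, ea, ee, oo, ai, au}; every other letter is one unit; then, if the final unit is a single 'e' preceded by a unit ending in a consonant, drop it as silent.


Word: "rocket" (6 letters)
Left-to-right scan:
  (1) 'r' (letter)
  (2) 'o' (letter)
  (3) 'ck' (digraph)
  (4) 'e' (letter)
  (5) 't' (letter)
Units from scan: 5
Sound units = 5 units


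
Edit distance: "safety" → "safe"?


Word 1: "safety" (length 6)
Word 2: "safe" (length 4)
One optimal edit sequence (insert/delete/substitute each cost 1):
  1. keep 's'
  2. keep 'a'
  3. keep 'f'
  4. keep 'e'
  5. delete 't'  (+1)
  6. delete 'y'  (+1)
Total edit operations: 2
Edit distance = 2


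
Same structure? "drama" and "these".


Pattern of "drama": [0, 1, 2, 3, 2]
Pattern of "these": [0, 1, 2, 3, 2]
Patterns match
Same pattern = Yes


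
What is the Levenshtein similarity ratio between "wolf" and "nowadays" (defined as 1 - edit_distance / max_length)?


Word 1: "wolf" (length 4)
Word 2: "nowadays" (length 8)
One optimal edit sequence:
  1. insert 'n'  (+1)
  2. insert 'o'  (+1)
  3. keep 'w'
  4. insert 'a'  (+1)
  5. insert 'd'  (+1)
  6. substitute 'o' -> 'a'  (+1)
  7. substitute 'l' -> 'y'  (+1)
  8. substitute 'f' -> 's'  (+1)
Edit distance = 7
Max length = max(4, 8) = 8
Similarity = 1 - 7/8
= 0.1250


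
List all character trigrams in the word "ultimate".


Word: "ultimate" (length 8)
Number of trigrams = 8 - 3 + 1 = 6
  Position 0: "ult"
  Position 1: "lti"
  Position 2: "tim"
  Position 3: "ima"
  Position 4: "mat"
  Position 5: "ate"
Trigrams = "ult", "lti", "tim", "ima", "mat", "ate"


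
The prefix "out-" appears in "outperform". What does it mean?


Prefix: out-
Example: outperform = out- + perform
Meaning = surpass


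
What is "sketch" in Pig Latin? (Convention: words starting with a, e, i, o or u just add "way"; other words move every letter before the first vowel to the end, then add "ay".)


Word: "sketch"
Starts with consonant(s) → move to end, add 'ay'
Consonant cluster: "sk"
Pig Latin = "etchskay"


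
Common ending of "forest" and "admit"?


Word 1: "forest"
Word 2: "admit"
Comparing from end:
  Pos -1: 't' == 't'
  Pos -2: 's' != 'i' (stop)
LCS = "t" (length 1)


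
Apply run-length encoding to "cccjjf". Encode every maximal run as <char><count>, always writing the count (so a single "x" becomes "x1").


String: "cccjjf"
Scanning for consecutive runs:
  'c' x 3
  'j' x 2
  'f' x 1
RLE = "c3j2f1"


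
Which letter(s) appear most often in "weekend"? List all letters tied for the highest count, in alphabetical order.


Word: "weekend"
Letter counts:
  'd': 1
  'e': 3
  'k': 1
  'n': 1
  'w': 1
Maximum count = 3
Most frequent = 'e' (3 times each)


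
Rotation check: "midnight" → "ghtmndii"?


Word: "midnight", Candidate: "ghtmndii"
Method: check if candidate is substring of word+word
"midnightmidnight" contains "ghtmndii"? No
Is rotation = No


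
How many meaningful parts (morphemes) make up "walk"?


Word: "walk"
Morphemes: walk
Each morpheme carries meaning
= 1 morpheme


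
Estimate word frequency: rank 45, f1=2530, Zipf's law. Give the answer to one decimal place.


Zipf's law: f(r) = f(1) / r
f(1) = 2530
f(45) = 2530 / 45
= 56.2 occurrences


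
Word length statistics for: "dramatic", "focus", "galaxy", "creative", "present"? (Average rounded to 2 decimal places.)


Lengths: "dramatic"=8, "focus"=5, "galaxy"=6, "creative"=8, "present"=7
Sum = 34, Count = 5
Average = 34/5 = 6.80
= avg=6.80, min=5, max=8


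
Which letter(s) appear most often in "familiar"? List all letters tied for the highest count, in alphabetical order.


Word: "familiar"
Letter counts:
  'a': 2
  'f': 1
  'i': 2
  'l': 1
  'm': 1
  'r': 1
Maximum count = 2
Most frequent = 'a', 'i' (2 times each)


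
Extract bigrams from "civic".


Word: "civic" (length 5)
Number of bigrams = 5 - 2 + 1 = 4
  Position 0: "ci"
  Position 1: "iv"
  Position 2: "vi"
  Position 3: "ic"
Bigrams = "ci", "iv", "vi", "ic"


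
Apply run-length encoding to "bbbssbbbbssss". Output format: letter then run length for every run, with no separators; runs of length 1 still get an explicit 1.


String: "bbbssbbbbssss"
Scanning for consecutive runs:
  'b' x 3
  's' x 2
  'b' x 4
  's' x 4
RLE = "b3s2b4s4"


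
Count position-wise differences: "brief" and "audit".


Comparing character by character (same length = 5):
  Pos 0: 'b' vs 'a' !=
  Pos 1: 'r' vs 'u' !=
  Pos 2: 'i' vs 'd' !=
  Pos 3: 'e' vs 'i' !=
  Pos 4: 'f' vs 't' !=
Hamming distance = 5


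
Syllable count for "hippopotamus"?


Word: "hippopotamus"
Syllable breakdown: hip · po · pot · a · mus
Counting: 5 parts
= 5 syllables


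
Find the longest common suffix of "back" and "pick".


Word 1: "back"
Word 2: "pick"
Comparing from end:
  Pos -1: 'k' == 'k'
  Pos -2: 'c' == 'c'
  Pos -3: 'a' != 'i' (stop)
LCS = "ck" (length 2)


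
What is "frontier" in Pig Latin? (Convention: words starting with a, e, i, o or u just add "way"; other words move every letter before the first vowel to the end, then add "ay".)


Word: "frontier"
Starts with consonant(s) → move to end, add 'ay'
Consonant cluster: "fr"
Pig Latin = "ontierfray"


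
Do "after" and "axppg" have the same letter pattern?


Pattern of "after": [0, 1, 2, 3, 4]
Pattern of "axppg": [0, 1, 2, 2, 3]
Patterns do not match
Same pattern = No


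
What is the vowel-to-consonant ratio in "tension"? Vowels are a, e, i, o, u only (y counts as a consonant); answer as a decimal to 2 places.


Word: "tension"
Vowels (a,e,i,o,u): 3
Consonants: 4
Ratio = 3/4
= 0.75


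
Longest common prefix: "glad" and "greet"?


Word 1: "glad"
Word 2: "greet"
Comparing from start:
  Pos 0: 'g' == 'g'
  Pos 1: 'l' != 'r' (stop)
LCP = "g" (length 1)


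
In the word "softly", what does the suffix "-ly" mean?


Suffix: -ly
As in: softly -> soft + -ly
Meaning = in a manner


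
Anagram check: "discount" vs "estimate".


Word 1: "discount" → sorted: cdinostu
Word 2: "estimate" → sorted: aeeimstt
Same letters? cdinostu != aeeimstt
Anagram = No


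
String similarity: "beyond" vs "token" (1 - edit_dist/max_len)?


Word 1: "beyond" (length 6)
Word 2: "token" (length 5)
One optimal edit sequence:
  1. substitute 'b' -> 't'  (+1)
  2. substitute 'e' -> 'o'  (+1)
  3. substitute 'y' -> 'k'  (+1)
  4. substitute 'o' -> 'e'  (+1)
  5. keep 'n'
  6. delete 'd'  (+1)
Edit distance = 5
Max length = max(6, 5) = 6
Similarity = 1 - 5/6
= 0.1667


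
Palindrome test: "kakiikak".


Word: "kakiikak"
Reversed: "kakiikak"
Forward == Backward? kakiikak == kakiikak
Palindrome = Yes


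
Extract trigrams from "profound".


Word: "profound" (length 8)
Number of trigrams = 8 - 3 + 1 = 6
  Position 0: "pro"
  Position 1: "rof"
  Position 2: "ofo"
  Position 3: "fou"
  Position 4: "oun"
  Position 5: "und"
Trigrams = "pro", "rof", "ofo", "fou", "oun", "und"


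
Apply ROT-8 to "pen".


Word: "pen"
Shift: 8
Each letter → (letter + shift) mod 26:
  'p' (15) + 8 = 23 → 'x'
  'e' (4) + 8 = 12 → 'm'
  'n' (13) + 8 = 21 → 'v'
Result = "xmv"


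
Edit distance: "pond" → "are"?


Word 1: "pond" (length 4)
Word 2: "are" (length 3)
One optimal edit sequence (insert/delete/substitute each cost 1):
  1. delete 'p'  (+1)
  2. substitute 'o' -> 'a'  (+1)
  3. substitute 'n' -> 'r'  (+1)
  4. substitute 'd' -> 'e'  (+1)
Total edit operations: 4
Edit distance = 4


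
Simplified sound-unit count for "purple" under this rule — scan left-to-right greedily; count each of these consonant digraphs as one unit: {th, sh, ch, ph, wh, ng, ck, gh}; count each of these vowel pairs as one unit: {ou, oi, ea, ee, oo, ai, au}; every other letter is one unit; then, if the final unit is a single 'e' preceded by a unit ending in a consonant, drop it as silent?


Word: "purple" (6 letters)
Left-to-right scan:
  [1] 'p' (letter)
  [2] 'u' (letter)
  [3] 'r' (letter)
  [4] 'p' (letter)
  [5] 'l' (letter)
  [6] 'e' (letter)
Units from scan: 6
Final unit is 'e' after a consonant -> drop as silent (-1)
Sound units = 5 units


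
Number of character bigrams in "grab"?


Word: "grab" (length 4)
Number of 2-grams = length - 2 + 1 = 4 - 2 + 1
= 3


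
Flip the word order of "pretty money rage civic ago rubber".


Original: "pretty money rage civic ago rubber"
Words (1..n): pretty | money | rage | civic | ago | rubber
Reversed (n..1): rubber | ago | civic | rage | money | pretty
Result = "rubber ago civic rage money pretty"


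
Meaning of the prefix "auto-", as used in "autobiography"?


Prefix: auto-
Example: autobiography = auto- + biography
Meaning = self


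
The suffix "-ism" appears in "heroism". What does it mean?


Suffix: -ism
Example: heroism = hero + -ism
Meaning = belief / practice


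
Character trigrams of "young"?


Word: "young" (length 5)
Number of trigrams = 5 - 3 + 1 = 3
  Position 0: "you"
  Position 1: "oun"
  Position 2: "ung"
Trigrams = "you", "oun", "ung"


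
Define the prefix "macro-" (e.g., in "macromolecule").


Prefix: macro-
As in: macromolecule -> macro- + molecule
Meaning = large


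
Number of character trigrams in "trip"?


Word: "trip" (length 4)
Number of 3-grams = length - 3 + 1 = 4 - 3 + 1
= 2


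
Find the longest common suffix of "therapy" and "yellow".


Word 1: "therapy"
Word 2: "yellow"
Comparing from end:
  Pos -1: 'y' != 'w' (stop)
LCS = "" (length 0)


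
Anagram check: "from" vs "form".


Word 1: "from" → sorted: fmor
Word 2: "form" → sorted: fmor
Same letters? fmor == fmor
Anagram = Yes


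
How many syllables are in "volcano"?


Word: "volcano"
Syllable breakdown: vol / ca / no
Counting: 3 parts
= 3 syllables


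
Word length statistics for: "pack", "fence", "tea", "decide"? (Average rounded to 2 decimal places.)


Lengths: "pack"=4, "fence"=5, "tea"=3, "decide"=6
Sum = 18, Count = 4
Average = 18/4 = 4.50
= avg=4.50, min=3, max=6


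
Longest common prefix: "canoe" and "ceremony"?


Word 1: "canoe"
Word 2: "ceremony"
Comparing from start:
  Pos 0: 'c' == 'c'
  Pos 1: 'a' != 'e' (stop)
LCP = "c" (length 1)


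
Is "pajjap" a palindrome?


Word: "pajjap"
Reversed: "pajjap"
Forward == Backward? pajjap == pajjap
Palindrome = Yes


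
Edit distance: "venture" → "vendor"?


Word 1: "venture" (length 7)
Word 2: "vendor" (length 6)
One optimal edit sequence (insert/delete/substitute each cost 1):
  1. keep 'v'
  2. keep 'e'
  3. keep 'n'
  4. substitute 't' -> 'd'  (+1)
  5. substitute 'u' -> 'o'  (+1)
  6. keep 'r'
  7. delete 'e'  (+1)
Total edit operations: 3
Edit distance = 3


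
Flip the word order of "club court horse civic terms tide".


Original: "club court horse civic terms tide"
Words (1..n): club | court | horse | civic | terms | tide
Reversed (n..1): tide | terms | civic | horse | court | club
Result = "tide terms civic horse court club"


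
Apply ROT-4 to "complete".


Word: "complete"
Shift: 4
Each letter → (letter + shift) mod 26:
  'c' (2) + 4 = 6 → 'g'
  'o' (14) + 4 = 18 → 's'
  'm' (12) + 4 = 16 → 'q'
  'p' (15) + 4 = 19 → 't'
  'l' (11) + 4 = 15 → 'p'
  'e' (4) + 4 = 8 → 'i'
  't' (19) + 4 = 23 → 'x'
  'e' (4) + 4 = 8 → 'i'
Result = "gsqtpixi"


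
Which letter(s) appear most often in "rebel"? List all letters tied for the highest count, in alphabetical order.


Word: "rebel"
Letter counts:
  'b': 1
  'e': 2
  'l': 1
  'r': 1
Maximum count = 2
Most frequent = 'e' (2 times each)


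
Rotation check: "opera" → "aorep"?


Word: "opera", Candidate: "aorep"
Method: check if candidate is substring of word+word
"operaopera" contains "aorep"? No
Is rotation = No


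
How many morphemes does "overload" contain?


Word: "overload"
Morphemes: over- / load
Each morpheme carries meaning
= 2 morphemes


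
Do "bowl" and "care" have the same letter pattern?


Pattern of "bowl": [0, 1, 2, 3]
Pattern of "care": [0, 1, 2, 3]
Patterns match
Same pattern = Yes


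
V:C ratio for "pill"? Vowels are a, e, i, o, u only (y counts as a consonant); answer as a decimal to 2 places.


Word: "pill"
Vowels (a,e,i,o,u): 1
Consonants: 3
Ratio = 1/3
= 0.33


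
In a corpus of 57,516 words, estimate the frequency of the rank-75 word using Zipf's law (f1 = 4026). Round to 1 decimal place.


Zipf's law: f(r) = f(1) / r
f(1) = 4026
f(75) = 4026 / 75
= 53.7 occurrences


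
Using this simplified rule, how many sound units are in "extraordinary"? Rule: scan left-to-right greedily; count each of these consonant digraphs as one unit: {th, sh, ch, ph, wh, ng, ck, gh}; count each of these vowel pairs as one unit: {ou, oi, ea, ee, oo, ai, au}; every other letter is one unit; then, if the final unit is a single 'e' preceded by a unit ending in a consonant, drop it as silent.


Word: "extraordinary" (13 letters)
Left-to-right scan:
  1. 'e' (letter)
  2. 'x' (letter)
  3. 't' (letter)
  4. 'r' (letter)
  5. 'a' (letter)
  6. 'o' (letter)
  7. 'r' (letter)
  8. 'd' (letter)
  9. 'i' (letter)
  10. 'n' (letter)
  11. 'a' (letter)
  12. 'r' (letter)
  13. 'y' (letter)
Units from scan: 13
Sound units = 13 units


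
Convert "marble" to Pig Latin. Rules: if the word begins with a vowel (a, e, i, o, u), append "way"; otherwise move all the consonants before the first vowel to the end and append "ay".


Word: "marble"
Starts with consonant(s) → move to end, add 'ay'
Consonant cluster: "m"
Pig Latin = "arblemay"


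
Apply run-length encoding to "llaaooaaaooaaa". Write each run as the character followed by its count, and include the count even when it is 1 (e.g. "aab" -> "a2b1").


String: "llaaooaaaooaaa"
Scanning for consecutive runs:
  'l' x 2
  'a' x 2
  'o' x 2
  'a' x 3
  'o' x 2
  'a' x 3
RLE = "l2a2o2a3o2a3"


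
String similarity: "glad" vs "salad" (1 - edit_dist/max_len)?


Word 1: "glad" (length 4)
Word 2: "salad" (length 5)
One optimal edit sequence:
  1. insert 's'  (+1)
  2. substitute 'g' -> 'a'  (+1)
  3. keep 'l'
  4. keep 'a'
  5. keep 'd'
Edit distance = 2
Max length = max(4, 5) = 5
Similarity = 1 - 2/5
= 0.6000


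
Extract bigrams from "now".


Word: "now" (length 3)
Number of bigrams = 3 - 2 + 1 = 2
  Position 0: "no"
  Position 1: "ow"
Bigrams = "no", "ow"


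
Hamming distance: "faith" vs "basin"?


Comparing character by character (same length = 5):
  Pos 0: 'f' vs 'b' !=
  Pos 1: 'a' vs 'a' =
  Pos 2: 'i' vs 's' !=
  Pos 3: 't' vs 'i' !=
  Pos 4: 'h' vs 'n' !=
Hamming distance = 4


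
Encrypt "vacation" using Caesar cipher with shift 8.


Word: "vacation"
Shift: 8
Each letter → (letter + shift) mod 26:
  'v' (21) + 8 = 3 → 'd'
  'a' (0) + 8 = 8 → 'i'
  'c' (2) + 8 = 10 → 'k'
  'a' (0) + 8 = 8 → 'i'
  't' (19) + 8 = 1 → 'b'
  'i' (8) + 8 = 16 → 'q'
  'o' (14) + 8 = 22 → 'w'
  'n' (13) + 8 = 21 → 'v'
Result = "dikibqwv"


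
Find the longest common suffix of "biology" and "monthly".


Word 1: "biology"
Word 2: "monthly"
Comparing from end:
  Pos -1: 'y' == 'y'
  Pos -2: 'g' != 'l' (stop)
LCS = "y" (length 1)


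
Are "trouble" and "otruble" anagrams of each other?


Word 1: "trouble" → sorted: belortu
Word 2: "otruble" → sorted: belortu
Same letters? belortu == belortu
Anagram = Yes


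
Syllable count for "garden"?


Word: "garden"
Syllable breakdown: gar-den
Counting: 2 parts
= 2 syllables


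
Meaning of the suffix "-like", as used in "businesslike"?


Suffix: -like
As in: businesslike -> business + -like
Meaning = resembling


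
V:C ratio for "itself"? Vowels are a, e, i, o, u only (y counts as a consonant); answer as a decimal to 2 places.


Word: "itself"
Vowels (a,e,i,o,u): 2
Consonants: 4
Ratio = 2/4
= 0.50


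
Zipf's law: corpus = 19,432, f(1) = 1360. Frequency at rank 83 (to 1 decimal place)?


Zipf's law: f(r) = f(1) / r
f(1) = 1360
f(83) = 1360 / 83
= 16.4 occurrences


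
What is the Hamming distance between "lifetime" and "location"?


Comparing character by character (same length = 8):
  Pos 0: 'l' vs 'l' =
  Pos 1: 'i' vs 'o' !=
  Pos 2: 'f' vs 'c' !=
  Pos 3: 'e' vs 'a' !=
  Pos 4: 't' vs 't' =
  Pos 5: 'i' vs 'i' =
  Pos 6: 'm' vs 'o' !=
  Pos 7: 'e' vs 'n' !=
Hamming distance = 5


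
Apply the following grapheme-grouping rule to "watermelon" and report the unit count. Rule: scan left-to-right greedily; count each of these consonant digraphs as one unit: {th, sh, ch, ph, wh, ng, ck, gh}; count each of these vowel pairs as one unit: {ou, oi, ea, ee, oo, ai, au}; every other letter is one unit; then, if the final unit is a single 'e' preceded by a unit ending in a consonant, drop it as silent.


Word: "watermelon" (10 letters)
Left-to-right scan:
  1. 'w' (letter)
  2. 'a' (letter)
  3. 't' (letter)
  4. 'e' (letter)
  5. 'r' (letter)
  6. 'm' (letter)
  7. 'e' (letter)
  8. 'l' (letter)
  9. 'o' (letter)
  10. 'n' (letter)
Units from scan: 10
Sound units = 10 units


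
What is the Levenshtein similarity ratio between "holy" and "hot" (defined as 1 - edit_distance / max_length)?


Word 1: "holy" (length 4)
Word 2: "hot" (length 3)
One optimal edit sequence:
  1. keep 'h'
  2. keep 'o'
  3. delete 'l'  (+1)
  4. substitute 'y' -> 't'  (+1)
Edit distance = 2
Max length = max(4, 3) = 4
Similarity = 1 - 2/4
= 0.5000


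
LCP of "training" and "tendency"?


Word 1: "training"
Word 2: "tendency"
Comparing from start:
  Pos 0: 't' == 't'
  Pos 1: 'r' != 'e' (stop)
LCP = "t" (length 1)


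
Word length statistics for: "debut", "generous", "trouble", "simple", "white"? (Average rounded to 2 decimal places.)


Lengths: "debut"=5, "generous"=8, "trouble"=7, "simple"=6, "white"=5
Sum = 31, Count = 5
Average = 31/5 = 6.20
= avg=6.20, min=5, max=8


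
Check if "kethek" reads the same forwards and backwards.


Word: "kethek"
Reversed: "kehtek"
Forward == Backward? kethek != kehtek
Palindrome = No


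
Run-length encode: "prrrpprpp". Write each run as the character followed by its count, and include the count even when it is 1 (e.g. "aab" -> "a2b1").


String: "prrrpprpp"
Scanning for consecutive runs:
  'p' x 1
  'r' x 3
  'p' x 2
  'r' x 1
  'p' x 2
RLE = "p1r3p2r1p2"


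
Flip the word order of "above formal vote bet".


Original: "above formal vote bet"
Words (1..n): above | formal | vote | bet
Reversed (n..1): bet | vote | formal | above
Result = "bet vote formal above"


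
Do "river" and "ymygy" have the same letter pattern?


Pattern of "river": [0, 1, 2, 3, 0]
Pattern of "ymygy": [0, 1, 0, 2, 0]
Patterns do not match
Same pattern = No


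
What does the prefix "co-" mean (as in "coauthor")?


Prefix: co-
Example: coauthor (co- + author)
Meaning = together


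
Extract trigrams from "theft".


Word: "theft" (length 5)
Number of trigrams = 5 - 3 + 1 = 3
  Position 0: "the"
  Position 1: "hef"
  Position 2: "eft"
Trigrams = "the", "hef", "eft"


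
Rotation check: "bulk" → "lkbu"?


Word: "bulk", Candidate: "lkbu"
Method: check if candidate is substring of word+word
"bulkbulk" contains "lkbu"? Yes
Is rotation = Yes


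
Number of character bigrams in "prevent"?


Word: "prevent" (length 7)
Number of 2-grams = length - 2 + 1 = 7 - 2 + 1
= 6


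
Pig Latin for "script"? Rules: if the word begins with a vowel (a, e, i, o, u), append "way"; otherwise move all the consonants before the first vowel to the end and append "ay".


Word: "script"
Starts with consonant(s) → move to end, add 'ay'
Consonant cluster: "scr"
Pig Latin = "iptscray"


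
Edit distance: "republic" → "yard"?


Word 1: "republic" (length 8)
Word 2: "yard" (length 4)
One optimal edit sequence (insert/delete/substitute each cost 1):
  1. delete 'r'  (+1)
  2. delete 'e'  (+1)
  3. delete 'p'  (+1)
  4. delete 'u'  (+1)
  5. substitute 'b' -> 'y'  (+1)
  6. substitute 'l' -> 'a'  (+1)
  7. substitute 'i' -> 'r'  (+1)
  8. substitute 'c' -> 'd'  (+1)
Total edit operations: 8
Edit distance = 8


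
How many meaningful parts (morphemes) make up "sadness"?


Word: "sadness"
Morphemes: sad / -ness
Each morpheme carries meaning
= 2 morphemes


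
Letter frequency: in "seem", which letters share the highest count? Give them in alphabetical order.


Word: "seem"
Letter counts:
  'e': 2
  'm': 1
  's': 1
Maximum count = 2
Most frequent = 'e' (2 times each)


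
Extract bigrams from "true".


Word: "true" (length 4)
Number of bigrams = 4 - 2 + 1 = 3
  Position 0: "tr"
  Position 1: "ru"
  Position 2: "ue"
Bigrams = "tr", "ru", "ue"


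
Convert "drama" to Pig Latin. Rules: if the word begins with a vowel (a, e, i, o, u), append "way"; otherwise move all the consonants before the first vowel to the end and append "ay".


Word: "drama"
Starts with consonant(s) → move to end, add 'ay'
Consonant cluster: "dr"
Pig Latin = "amadray"


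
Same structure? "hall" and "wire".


Pattern of "hall": [0, 1, 2, 2]
Pattern of "wire": [0, 1, 2, 3]
Patterns do not match
Same pattern = No


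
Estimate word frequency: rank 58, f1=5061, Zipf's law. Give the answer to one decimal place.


Zipf's law: f(r) = f(1) / r
f(1) = 5061
f(58) = 5061 / 58
= 87.3 occurrences


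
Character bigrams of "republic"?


Word: "republic" (length 8)
Number of bigrams = 8 - 2 + 1 = 7
  Position 0: "re"
  Position 1: "ep"
  Position 2: "pu"
  Position 3: "ub"
  Position 4: "bl"
  Position 5: "li"
  Position 6: "ic"
Bigrams = "re", "ep", "pu", "ub", "bl", "li", "ic"


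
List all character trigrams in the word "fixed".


Word: "fixed" (length 5)
Number of trigrams = 5 - 3 + 1 = 3
  Position 0: "fix"
  Position 1: "ixe"
  Position 2: "xed"
Trigrams = "fix", "ixe", "xed"


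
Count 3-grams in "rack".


Word: "rack" (length 4)
Number of 3-grams = length - 3 + 1 = 4 - 3 + 1
= 2


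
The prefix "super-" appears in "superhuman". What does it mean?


Prefix: super-
As in: superhuman -> super- + human
Meaning = above / beyond


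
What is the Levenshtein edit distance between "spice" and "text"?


Word 1: "spice" (length 5)
Word 2: "text" (length 4)
One optimal edit sequence (insert/delete/substitute each cost 1):
  1. delete 's'  (+1)
  2. substitute 'p' -> 't'  (+1)
  3. substitute 'i' -> 'e'  (+1)
  4. substitute 'c' -> 'x'  (+1)
  5. substitute 'e' -> 't'  (+1)
Total edit operations: 5
Edit distance = 5


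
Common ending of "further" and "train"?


Word 1: "further"
Word 2: "train"
Comparing from end:
  Pos -1: 'r' != 'n' (stop)
LCS = "" (length 0)


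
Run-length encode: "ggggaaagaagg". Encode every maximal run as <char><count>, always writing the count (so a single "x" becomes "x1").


String: "ggggaaagaagg"
Scanning for consecutive runs:
  'g' x 4
  'a' x 3
  'g' x 1
  'a' x 2
  'g' x 2
RLE = "g4a3g1a2g2"


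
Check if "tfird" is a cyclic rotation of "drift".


Word: "drift", Candidate: "tfird"
Method: check if candidate is substring of word+word
"driftdrift" contains "tfird"? No
Is rotation = No


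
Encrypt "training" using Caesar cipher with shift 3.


Word: "training"
Shift: 3
Each letter → (letter + shift) mod 26:
  't' (19) + 3 = 22 → 'w'
  'r' (17) + 3 = 20 → 'u'
  'a' (0) + 3 = 3 → 'd'
  'i' (8) + 3 = 11 → 'l'
  'n' (13) + 3 = 16 → 'q'
  'i' (8) + 3 = 11 → 'l'
  'n' (13) + 3 = 16 → 'q'
  'g' (6) + 3 = 9 → 'j'
Result = "wudlqlqj"


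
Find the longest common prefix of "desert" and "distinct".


Word 1: "desert"
Word 2: "distinct"
Comparing from start:
  Pos 0: 'd' == 'd'
  Pos 1: 'e' != 'i' (stop)
LCP = "d" (length 1)


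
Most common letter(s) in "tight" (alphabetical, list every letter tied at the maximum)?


Word: "tight"
Letter counts:
  'g': 1
  'h': 1
  'i': 1
  't': 2
Maximum count = 2
Most frequent = 't' (2 times each)


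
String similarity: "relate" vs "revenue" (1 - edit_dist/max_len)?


Word 1: "relate" (length 6)
Word 2: "revenue" (length 7)
One optimal edit sequence:
  1. keep 'r'
  2. keep 'e'
  3. insert 'v'  (+1)
  4. substitute 'l' -> 'e'  (+1)
  5. substitute 'a' -> 'n'  (+1)
  6. substitute 't' -> 'u'  (+1)
  7. keep 'e'
Edit distance = 4
Max length = max(6, 7) = 7
Similarity = 1 - 4/7
= 0.4286


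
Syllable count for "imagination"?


Word: "imagination"
Syllable breakdown: i / mag / i / na / tion
Counting: 5 parts
= 5 syllables


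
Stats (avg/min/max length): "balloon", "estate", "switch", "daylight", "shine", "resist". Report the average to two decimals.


Lengths: "balloon"=7, "estate"=6, "switch"=6, "daylight"=8, "shine"=5, "resist"=6
Sum = 38, Count = 6
Average = 38/6 = 6.33
= avg=6.33, min=5, max=8


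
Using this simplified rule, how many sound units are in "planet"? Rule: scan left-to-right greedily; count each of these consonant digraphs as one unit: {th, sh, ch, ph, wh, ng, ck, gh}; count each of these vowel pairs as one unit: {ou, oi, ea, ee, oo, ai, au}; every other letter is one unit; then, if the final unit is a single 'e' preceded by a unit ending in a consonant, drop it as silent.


Word: "planet" (6 letters)
Left-to-right scan:
  [1] 'p' (letter)
  [2] 'l' (letter)
  [3] 'a' (letter)
  [4] 'n' (letter)
  [5] 'e' (letter)
  [6] 't' (letter)
Units from scan: 6
Sound units = 6 units


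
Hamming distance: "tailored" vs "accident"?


Comparing character by character (same length = 8):
  Pos 0: 't' vs 'a' !=
  Pos 1: 'a' vs 'c' !=
  Pos 2: 'i' vs 'c' !=
  Pos 3: 'l' vs 'i' !=
  Pos 4: 'o' vs 'd' !=
  Pos 5: 'r' vs 'e' !=
  Pos 6: 'e' vs 'n' !=
  Pos 7: 'd' vs 't' !=
Hamming distance = 8


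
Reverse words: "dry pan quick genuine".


Original: "dry pan quick genuine"
Words (1..n): dry | pan | quick | genuine
Reversed (n..1): genuine | quick | pan | dry
Result = "genuine quick pan dry"


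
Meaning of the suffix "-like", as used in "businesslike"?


Suffix: -like
Example: businesslike = business + -like
Meaning = resembling


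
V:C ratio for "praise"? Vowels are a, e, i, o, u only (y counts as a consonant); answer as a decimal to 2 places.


Word: "praise"
Vowels (a,e,i,o,u): 3
Consonants: 3
Ratio = 3/3
= 1.00


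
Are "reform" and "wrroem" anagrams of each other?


Word 1: "reform" → sorted: efmorr
Word 2: "wrroem" → sorted: emorrw
Same letters? efmorr != emorrw
Anagram = No


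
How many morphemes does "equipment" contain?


Word: "equipment"
Morphemes: equip / -ment
Each morpheme carries meaning
= 2 morphemes


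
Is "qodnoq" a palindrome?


Word: "qodnoq"
Reversed: "qondoq"
Forward == Backward? qodnoq != qondoq
Palindrome = No


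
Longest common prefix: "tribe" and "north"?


Word 1: "tribe"
Word 2: "north"
Comparing from start:
  Pos 0: 't' != 'n' (stop)
LCP = "" (length 0)


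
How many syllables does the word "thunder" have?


Word: "thunder"
Syllable breakdown: thun · der
Counting: 2 parts
= 2 syllables


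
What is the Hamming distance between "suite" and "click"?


Comparing character by character (same length = 5):
  Pos 0: 's' vs 'c' !=
  Pos 1: 'u' vs 'l' !=
  Pos 2: 'i' vs 'i' =
  Pos 3: 't' vs 'c' !=
  Pos 4: 'e' vs 'k' !=
Hamming distance = 4


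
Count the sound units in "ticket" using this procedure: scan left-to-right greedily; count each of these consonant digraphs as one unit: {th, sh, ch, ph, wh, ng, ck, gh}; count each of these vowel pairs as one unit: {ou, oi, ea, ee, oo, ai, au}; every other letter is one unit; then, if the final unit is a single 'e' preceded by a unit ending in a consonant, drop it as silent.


Word: "ticket" (6 letters)
Left-to-right scan:
  1. 't' (letter)
  2. 'i' (letter)
  3. 'ck' (digraph)
  4. 'e' (letter)
  5. 't' (letter)
Units from scan: 5
Sound units = 5 units


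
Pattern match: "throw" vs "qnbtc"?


Pattern of "throw": [0, 1, 2, 3, 4]
Pattern of "qnbtc": [0, 1, 2, 3, 4]
Patterns match
Same pattern = Yes


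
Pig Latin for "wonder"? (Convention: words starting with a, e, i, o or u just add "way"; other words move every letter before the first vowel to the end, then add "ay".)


Word: "wonder"
Starts with consonant(s) → move to end, add 'ay'
Consonant cluster: "w"
Pig Latin = "onderway"


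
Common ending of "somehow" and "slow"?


Word 1: "somehow"
Word 2: "slow"
Comparing from end:
  Pos -1: 'w' == 'w'
  Pos -2: 'o' == 'o'
  Pos -3: 'h' != 'l' (stop)
LCS = "ow" (length 2)


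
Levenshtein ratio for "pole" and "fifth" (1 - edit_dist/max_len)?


Word 1: "pole" (length 4)
Word 2: "fifth" (length 5)
One optimal edit sequence:
  1. insert 'f'  (+1)
  2. substitute 'p' -> 'i'  (+1)
  3. substitute 'o' -> 'f'  (+1)
  4. substitute 'l' -> 't'  (+1)
  5. substitute 'e' -> 'h'  (+1)
Edit distance = 5
Max length = max(4, 5) = 5
Similarity = 1 - 5/5
= 0.0000


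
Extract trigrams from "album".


Word: "album" (length 5)
Number of trigrams = 5 - 3 + 1 = 3
  Position 0: "alb"
  Position 1: "lbu"
  Position 2: "bum"
Trigrams = "alb", "lbu", "bum"


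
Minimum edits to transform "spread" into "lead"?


Word 1: "spread" (length 6)
Word 2: "lead" (length 4)
One optimal edit sequence (insert/delete/substitute each cost 1):
  1. delete 's'  (+1)
  2. delete 'p'  (+1)
  3. substitute 'r' -> 'l'  (+1)
  4. keep 'e'
  5. keep 'a'
  6. keep 'd'
Total edit operations: 3
Edit distance = 3


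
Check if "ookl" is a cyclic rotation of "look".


Word: "look", Candidate: "ookl"
Method: check if candidate is substring of word+word
"looklook" contains "ookl"? Yes
Is rotation = Yes


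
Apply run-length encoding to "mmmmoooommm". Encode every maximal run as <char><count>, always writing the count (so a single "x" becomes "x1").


String: "mmmmoooommm"
Scanning for consecutive runs:
  'm' x 4
  'o' x 4
  'm' x 3
RLE = "m4o4m3"


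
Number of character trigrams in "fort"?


Word: "fort" (length 4)
Number of 3-grams = length - 3 + 1 = 4 - 3 + 1
= 2


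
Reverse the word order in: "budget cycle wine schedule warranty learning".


Original: "budget cycle wine schedule warranty learning"
Words (1..n): budget | cycle | wine | schedule | warranty | learning
Reversed (n..1): learning | warranty | schedule | wine | cycle | budget
Result = "learning warranty schedule wine cycle budget"


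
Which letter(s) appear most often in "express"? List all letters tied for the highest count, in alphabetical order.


Word: "express"
Letter counts:
  'e': 2
  'p': 1
  'r': 1
  's': 2
  'x': 1
Maximum count = 2
Most frequent = 'e', 's' (2 times each)


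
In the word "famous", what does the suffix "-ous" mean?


Suffix: -ous
Example: famous = fame + -ous, with a spelling change
Meaning = having quality of


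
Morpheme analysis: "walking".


Word: "walking"
Morphemes: walk + -ing
Each morpheme carries meaning
= 2 morphemes


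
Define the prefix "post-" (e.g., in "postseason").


Prefix: post-
Example: postseason = post- + season
Meaning = after


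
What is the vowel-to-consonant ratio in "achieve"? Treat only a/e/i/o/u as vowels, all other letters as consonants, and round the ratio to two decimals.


Word: "achieve"
Vowels (a,e,i,o,u): 4
Consonants: 3
Ratio = 4/3
= 1.33


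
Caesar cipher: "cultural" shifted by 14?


Word: "cultural"
Shift: 14
Each letter → (letter + shift) mod 26:
  'c' (2) + 14 = 16 → 'q'
  'u' (20) + 14 = 8 → 'i'
  'l' (11) + 14 = 25 → 'z'
  't' (19) + 14 = 7 → 'h'
  'u' (20) + 14 = 8 → 'i'
  'r' (17) + 14 = 5 → 'f'
  'a' (0) + 14 = 14 → 'o'
  'l' (11) + 14 = 25 → 'z'
Result = "qizhifoz"


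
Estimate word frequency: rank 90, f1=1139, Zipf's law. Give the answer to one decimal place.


Zipf's law: f(r) = f(1) / r
f(1) = 1139
f(90) = 1139 / 90
= 12.7 occurrences


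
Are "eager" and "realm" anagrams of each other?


Word 1: "eager" → sorted: aeegr
Word 2: "realm" → sorted: aelmr
Same letters? aeegr != aelmr
Anagram = No


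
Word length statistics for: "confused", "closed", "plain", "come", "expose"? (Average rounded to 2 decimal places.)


Lengths: "confused"=8, "closed"=6, "plain"=5, "come"=4, "expose"=6
Sum = 29, Count = 5
Average = 29/5 = 5.80
= avg=5.80, min=4, max=8


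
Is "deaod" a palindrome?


Word: "deaod"
Reversed: "doaed"
Forward == Backward? deaod != doaed
Palindrome = No


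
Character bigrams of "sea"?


Word: "sea" (length 3)
Number of bigrams = 3 - 2 + 1 = 2
  Position 0: "se"
  Position 1: "ea"
Bigrams = "se", "ea"


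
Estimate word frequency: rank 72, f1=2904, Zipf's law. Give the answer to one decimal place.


Zipf's law: f(r) = f(1) / r
f(1) = 2904
f(72) = 2904 / 72
= 40.3 occurrences


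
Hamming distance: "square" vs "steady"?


Comparing character by character (same length = 6):
  Pos 0: 's' vs 's' =
  Pos 1: 'q' vs 't' !=
  Pos 2: 'u' vs 'e' !=
  Pos 3: 'a' vs 'a' =
  Pos 4: 'r' vs 'd' !=
  Pos 5: 'e' vs 'y' !=
Hamming distance = 4


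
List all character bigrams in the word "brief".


Word: "brief" (length 5)
Number of bigrams = 5 - 2 + 1 = 4
  Position 0: "br"
  Position 1: "ri"
  Position 2: "ie"
  Position 3: "ef"
Bigrams = "br", "ri", "ie", "ef"


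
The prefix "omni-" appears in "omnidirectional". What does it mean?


Prefix: omni-
As in: omnidirectional -> omni- + directional
Meaning = all


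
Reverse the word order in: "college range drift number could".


Original: "college range drift number could"
Words (1..n): college | range | drift | number | could
Reversed (n..1): could | number | drift | range | college
Result = "could number drift range college"


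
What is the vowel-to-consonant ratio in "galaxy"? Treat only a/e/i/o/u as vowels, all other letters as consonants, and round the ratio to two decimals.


Word: "galaxy"
Vowels (a,e,i,o,u): 2
Consonants: 4
Ratio = 2/4
= 0.50


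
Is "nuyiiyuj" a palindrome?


Word: "nuyiiyuj"
Reversed: "juyiiyun"
Forward == Backward? nuyiiyuj != juyiiyun
Palindrome = No


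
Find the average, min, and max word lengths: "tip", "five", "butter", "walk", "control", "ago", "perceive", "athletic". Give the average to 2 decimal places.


Lengths: "tip"=3, "five"=4, "butter"=6, "walk"=4, "control"=7, "ago"=3, "perceive"=8, "athletic"=8
Sum = 43, Count = 8
Average = 43/8 = 5.38
= avg=5.38, min=3, max=8


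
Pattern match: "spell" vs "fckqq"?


Pattern of "spell": [0, 1, 2, 3, 3]
Pattern of "fckqq": [0, 1, 2, 3, 3]
Patterns match
Same pattern = Yes


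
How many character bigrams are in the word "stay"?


Word: "stay" (length 4)
Number of 2-grams = length - 2 + 1 = 4 - 2 + 1
= 3


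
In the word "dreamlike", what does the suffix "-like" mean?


Suffix: -like
Example: dreamlike = dream + -like
Meaning = resembling


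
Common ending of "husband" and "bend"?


Word 1: "husband"
Word 2: "bend"
Comparing from end:
  Pos -1: 'd' == 'd'
  Pos -2: 'n' == 'n'
  Pos -3: 'a' != 'e' (stop)
LCS = "nd" (length 2)


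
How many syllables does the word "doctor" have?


Word: "doctor"
Syllable breakdown: doc-tor
Counting: 2 parts
= 2 syllables


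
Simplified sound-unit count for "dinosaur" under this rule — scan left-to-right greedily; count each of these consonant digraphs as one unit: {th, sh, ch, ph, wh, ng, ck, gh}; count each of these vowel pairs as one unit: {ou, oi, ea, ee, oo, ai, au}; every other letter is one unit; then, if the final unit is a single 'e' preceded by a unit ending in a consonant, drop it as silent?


Word: "dinosaur" (8 letters)
Left-to-right scan:
  [1] 'd' (letter)
  [2] 'i' (letter)
  [3] 'n' (letter)
  [4] 'o' (letter)
  [5] 's' (letter)
  [6] 'au' (vowel-pair)
  [7] 'r' (letter)
Units from scan: 7
Sound units = 7 units
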